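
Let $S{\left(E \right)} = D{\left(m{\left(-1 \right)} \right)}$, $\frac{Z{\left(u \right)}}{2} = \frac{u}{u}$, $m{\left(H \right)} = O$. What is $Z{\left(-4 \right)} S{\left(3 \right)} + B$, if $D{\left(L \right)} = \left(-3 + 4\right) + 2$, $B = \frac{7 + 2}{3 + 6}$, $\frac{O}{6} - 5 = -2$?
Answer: $7$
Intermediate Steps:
$O = 18$ ($O = 30 + 6 \left(-2\right) = 30 - 12 = 18$)
$B = 1$ ($B = \frac{9}{9} = 9 \cdot \frac{1}{9} = 1$)
$m{\left(H \right)} = 18$
$D{\left(L \right)} = 3$ ($D{\left(L \right)} = 1 + 2 = 3$)
$Z{\left(u \right)} = 2$ ($Z{\left(u \right)} = 2 \frac{u}{u} = 2 \cdot 1 = 2$)
$S{\left(E \right)} = 3$
$Z{\left(-4 \right)} S{\left(3 \right)} + B = 2 \cdot 3 + 1 = 6 + 1 = 7$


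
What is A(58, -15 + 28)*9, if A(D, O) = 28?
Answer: 252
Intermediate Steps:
A(58, -15 + 28)*9 = 28*9 = 252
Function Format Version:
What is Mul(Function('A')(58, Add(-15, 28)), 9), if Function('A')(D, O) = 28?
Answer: 252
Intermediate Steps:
Mul(Function('A')(58, Add(-15, 28)), 9) = Mul(28, 9) = 252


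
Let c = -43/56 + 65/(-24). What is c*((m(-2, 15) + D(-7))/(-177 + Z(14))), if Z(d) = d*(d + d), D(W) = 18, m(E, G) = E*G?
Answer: 292/1505 ≈ 0.19402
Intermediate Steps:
Z(d) = 2*d**2 (Z(d) = d*(2*d) = 2*d**2)
c = -73/21 (c = -43*1/56 + 65*(-1/24) = -43/56 - 65/24 = -73/21 ≈ -3.4762)
c*((m(-2, 15) + D(-7))/(-177 + Z(14))) = -73*(-2*15 + 18)/(21*(-177 + 2*14**2)) = -73*(-30 + 18)/(21*(-177 + 2*196)) = -(-292)/(7*(-177 + 392)) = -(-292)/(7*215) = -73/21*(-12/215) = 292/1505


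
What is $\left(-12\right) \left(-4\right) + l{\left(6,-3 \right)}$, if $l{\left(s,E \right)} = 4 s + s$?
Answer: $78$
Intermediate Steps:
$l{\left(s,E \right)} = 5 s$
$\left(-12\right) \left(-4\right) + l{\left(6,-3 \right)} = \left(-12\right) \left(-4\right) + 5 \cdot 6 = 48 + 30 = 78$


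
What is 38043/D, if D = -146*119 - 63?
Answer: -38043/17437 ≈ -2.1817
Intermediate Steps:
D = -17437 (D = -17374 - 63 = -17437)
38043/D = 38043/(-17437) = 38043*(-1/17437) = -38043/17437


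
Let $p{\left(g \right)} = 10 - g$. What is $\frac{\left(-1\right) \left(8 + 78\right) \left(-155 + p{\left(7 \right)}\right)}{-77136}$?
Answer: $- \frac{817}{4821} \approx -0.16947$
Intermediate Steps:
$\frac{\left(-1\right) \left(8 + 78\right) \left(-155 + p{\left(7 \right)}\right)}{-77136} = \frac{\left(-1\right) \left(8 + 78\right) \left(-155 + \left(10 - 7\right)\right)}{-77136} = - 86 \left(-155 + \left(10 - 7\right)\right) \left(- \frac{1}{77136}\right) = - 86 \left(-155 + 3\right) \left(- \frac{1}{77136}\right) = - 86 \left(-152\right) \left(- \frac{1}{77136}\right) = \left(-1\right) \left(-13072\right) \left(- \frac{1}{77136}\right) = 13072 \left(- \frac{1}{77136}\right) = - \frac{817}{4821}$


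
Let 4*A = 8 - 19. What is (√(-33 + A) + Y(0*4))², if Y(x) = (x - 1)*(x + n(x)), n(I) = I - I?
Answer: -143/4 ≈ -35.750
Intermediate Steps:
n(I) = 0
A = -11/4 (A = (8 - 19)/4 = (¼)*(-11) = -11/4 ≈ -2.7500)
Y(x) = x*(-1 + x) (Y(x) = (x - 1)*(x + 0) = (-1 + x)*x = x*(-1 + x))
(√(-33 + A) + Y(0*4))² = (√(-33 - 11/4) + (0*4)*(-1 + 0*4))² = (√(-143/4) + 0*(-1 + 0))² = (I*√143/2 + 0*(-1))² = (I*√143/2 + 0)² = (I*√143/2)² = -143/4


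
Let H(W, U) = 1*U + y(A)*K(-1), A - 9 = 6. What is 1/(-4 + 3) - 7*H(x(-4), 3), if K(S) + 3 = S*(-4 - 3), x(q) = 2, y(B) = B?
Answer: -442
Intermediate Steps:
A = 15 (A = 9 + 6 = 15)
K(S) = -3 - 7*S (K(S) = -3 + S*(-4 - 3) = -3 + S*(-7) = -3 - 7*S)
H(W, U) = 60 + U (H(W, U) = 1*U + 15*(-3 - 7*(-1)) = U + 15*(-3 + 7) = U + 15*4 = U + 60 = 60 + U)
1/(-4 + 3) - 7*H(x(-4), 3) = 1/(-4 + 3) - 7*(60 + 3) = 1/(-1) - 7*63 = -1 - 441 = -442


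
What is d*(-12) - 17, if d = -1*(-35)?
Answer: -437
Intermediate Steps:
d = 35
d*(-12) - 17 = 35*(-12) - 17 = -420 - 17 = -437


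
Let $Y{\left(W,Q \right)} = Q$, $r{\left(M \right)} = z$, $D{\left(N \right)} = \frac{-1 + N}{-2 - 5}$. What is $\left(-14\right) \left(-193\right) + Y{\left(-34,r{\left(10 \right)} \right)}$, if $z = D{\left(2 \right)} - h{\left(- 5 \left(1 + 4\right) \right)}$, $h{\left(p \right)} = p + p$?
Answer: $\frac{19263}{7} \approx 2751.9$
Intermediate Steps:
$D{\left(N \right)} = \frac{1}{7} - \frac{N}{7}$ ($D{\left(N \right)} = \frac{-1 + N}{-7} = \left(-1 + N\right) \left(- \frac{1}{7}\right) = \frac{1}{7} - \frac{N}{7}$)
$h{\left(p \right)} = 2 p$
$z = \frac{349}{7}$ ($z = \left(\frac{1}{7} - \frac{2}{7}\right) - 2 \left(- 5 \left(1 + 4\right)\right) = \left(\frac{1}{7} - \frac{2}{7}\right) - 2 \left(\left(-5\right) 5\right) = - \frac{1}{7} - 2 \left(-25\right) = - \frac{1}{7} - -50 = - \frac{1}{7} + 50 = \frac{349}{7} \approx 49.857$)
$r{\left(M \right)} = \frac{349}{7}$
$\left(-14\right) \left(-193\right) + Y{\left(-34,r{\left(10 \right)} \right)} = \left(-14\right) \left(-193\right) + \frac{349}{7} = 2702 + \frac{349}{7} = \frac{19263}{7}$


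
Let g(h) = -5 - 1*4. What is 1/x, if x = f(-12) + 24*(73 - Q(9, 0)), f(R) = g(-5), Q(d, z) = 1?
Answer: 1/1719 ≈ 0.00058173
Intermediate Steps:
g(h) = -9 (g(h) = -5 - 4 = -9)
f(R) = -9
x = 1719 (x = -9 + 24*(73 - 1*1) = -9 + 24*(73 - 1) = -9 + 24*72 = -9 + 1728 = 1719)
1/x = 1/1719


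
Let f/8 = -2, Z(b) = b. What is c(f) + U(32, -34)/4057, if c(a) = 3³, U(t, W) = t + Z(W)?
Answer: 109537/4057 ≈ 27.000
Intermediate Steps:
f = -16 (f = 8*(-2) = -16)
U(t, W) = W + t (U(t, W) = t + W = W + t)
c(a) = 27
c(f) + U(32, -34)/4057 = 27 + (-34 + 32)/4057 = 27 - 2*1/4057 = 27 - 2/4057 = 109537/4057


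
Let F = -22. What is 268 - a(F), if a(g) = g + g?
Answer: 312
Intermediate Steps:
a(g) = 2*g
268 - a(F) = 268 - 2*(-22) = 268 - 1*(-44) = 268 + 44 = 312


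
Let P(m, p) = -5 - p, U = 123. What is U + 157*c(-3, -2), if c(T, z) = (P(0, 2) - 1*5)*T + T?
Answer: 5304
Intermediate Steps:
c(T, z) = -11*T (c(T, z) = ((-5 - 1*2) - 1*5)*T + T = ((-5 - 2) - 5)*T + T = (-7 - 5)*T + T = -12*T + T = -11*T)
U + 157*c(-3, -2) = 123 + 157*(-11*(-3)) = 123 + 157*33 = 123 + 5181 = 5304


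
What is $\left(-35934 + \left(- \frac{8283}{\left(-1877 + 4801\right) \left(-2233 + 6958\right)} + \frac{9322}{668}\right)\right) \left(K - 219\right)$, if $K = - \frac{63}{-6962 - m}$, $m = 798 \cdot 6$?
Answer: $\frac{23695254068298287173}{3012249975000} \approx 7.8663 \cdot 10^{6}$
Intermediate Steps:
$m = 4788$
$K = \frac{63}{11750}$ ($K = - \frac{63}{-6962 - 4788} = - \frac{63}{-11750} = \left(-63\right) \left(- \frac{1}{11750}\right) = \frac{63}{11750} \approx 0.0053617$)
$\left(-35934 + \left(- \frac{8283}{\left(-1877 + 4801\right) \left(-2233 + 6958\right)} + \frac{9322}{668}\right)\right) \left(K - 219\right) = \left(-35934 + \left(- \frac{8283}{\left(-1877 + 4801\right) \left(-2233 + 6958\right)} + \frac{9322}{668}\right)\right) \left(\frac{63}{11750} - 219\right) = \left(-35934 + \left(- \frac{8283}{2924 \cdot 4725} + 9322 \cdot \frac{1}{668}\right)\right) \left(- \frac{2573187}{11750}\right) = \left(-35934 + \left(- \frac{8283}{13815900} + \frac{4661}{334}\right)\right) \left(- \frac{2573187}{11750}\right) = \left(-35934 + \left(\left(-8283\right) \frac{1}{13815900} + \frac{4661}{334}\right)\right) \left(- \frac{2573187}{11750}\right) = \left(-35934 + \left(- \frac{2761}{4605300} + \frac{4661}{334}\right)\right) \left(- \frac{2573187}{11750}\right) = \left(-35934 + \frac{10732190563}{769085100}\right) \left(- \frac{2573187}{11750}\right) = \left(- \frac{27625571792837}{769085100}\right) \left(- \frac{2573187}{11750}\right) = \frac{23695254068298287173}{3012249975000}$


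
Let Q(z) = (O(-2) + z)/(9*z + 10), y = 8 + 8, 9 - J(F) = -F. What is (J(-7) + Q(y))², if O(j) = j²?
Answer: 26896/5929 ≈ 4.5363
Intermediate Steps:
J(F) = 9 + F (J(F) = 9 - (-1)*F = 9 + F)
y = 16
Q(z) = (4 + z)/(10 + 9*z) (Q(z) = ((-2)² + z)/(9*z + 10) = (4 + z)/(10 + 9*z))
(J(-7) + Q(y))² = ((9 - 7) + (4 + 16)/(10 + 9*16))² = (2 + 20/(10 + 144))² = (2 + 20/154)² = (2 + (1/154)*20)² = (2 + 10/77)² = (164/77)² = 26896/5929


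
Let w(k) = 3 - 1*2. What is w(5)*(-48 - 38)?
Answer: -86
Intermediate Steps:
w(k) = 1 (w(k) = 3 - 2 = 1)
w(5)*(-48 - 38) = 1*(-48 - 38) = 1*(-86) = -86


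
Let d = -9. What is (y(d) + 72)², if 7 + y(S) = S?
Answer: 3136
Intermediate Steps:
y(S) = -7 + S
(y(d) + 72)² = ((-7 - 9) + 72)² = (-16 + 72)² = 56² = 3136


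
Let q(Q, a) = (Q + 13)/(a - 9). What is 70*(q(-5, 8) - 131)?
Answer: -9730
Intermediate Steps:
q(Q, a) = (13 + Q)/(-9 + a)
70*(q(-5, 8) - 131) = 70*((13 - 5)/(-9 + 8) - 131) = 70*(8/(-1) - 131) = 70*(-1*8 - 131) = 70*(-8 - 131) = 70*(-139) = -9730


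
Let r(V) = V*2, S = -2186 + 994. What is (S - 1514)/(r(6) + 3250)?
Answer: -1353/1631 ≈ -0.82955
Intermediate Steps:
S = -1192
r(V) = 2*V
(S - 1514)/(r(6) + 3250) = (-1192 - 1514)/(2*6 + 3250) = -2706/(12 + 3250) = -2706/3262 = -2706*1/3262 = -1353/1631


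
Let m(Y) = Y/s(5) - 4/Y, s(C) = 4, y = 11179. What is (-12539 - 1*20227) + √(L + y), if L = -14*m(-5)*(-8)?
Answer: -32766 + √278215/5 ≈ -32661.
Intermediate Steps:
m(Y) = -4/Y + Y/4 (m(Y) = Y/4 - 4/Y = -4/Y + Y/4)
L = -252/5 (L = -14*(-4/(-5) + (¼)*(-5))*(-8) = -14*(-4*(-⅕) - 5/4)*(-8) = -14*(⅘ - 5/4)*(-8) = -14*(-9/20)*(-8) = (63/10)*(-8) = -252/5 ≈ -50.400)
(-12539 - 1*20227) + √(L + y) = (-12539 - 1*20227) + √(-252/5 + 11179) = (-12539 - 20227) + √(55643/5) = -32766 + √278215/5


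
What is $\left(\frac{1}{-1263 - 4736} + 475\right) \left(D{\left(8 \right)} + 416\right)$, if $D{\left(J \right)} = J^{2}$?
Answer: $\frac{1367771520}{5999} \approx 2.28 \cdot 10^{5}$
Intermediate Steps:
$\left(\frac{1}{-1263 - 4736} + 475\right) \left(D{\left(8 \right)} + 416\right) = \left(\frac{1}{-1263 - 4736} + 475\right) \left(8^{2} + 416\right) = \left(\frac{1}{-5999} + 475\right) \left(64 + 416\right) = \left(- \frac{1}{5999} + 475\right) 480 = \frac{2849524}{5999} \cdot 480 = \frac{1367771520}{5999}$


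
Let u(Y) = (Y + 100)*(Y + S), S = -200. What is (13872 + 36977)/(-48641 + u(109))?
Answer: -50849/67660 ≈ -0.75154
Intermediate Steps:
u(Y) = (-200 + Y)*(100 + Y) (u(Y) = (Y + 100)*(Y - 200) = (100 + Y)*(-200 + Y) = (-200 + Y)*(100 + Y))
(13872 + 36977)/(-48641 + u(109)) = (13872 + 36977)/(-48641 + (-20000 + 109² - 100*109)) = 50849/(-48641 + (-20000 + 11881 - 10900)) = 50849/(-48641 - 19019) = 50849/(-67660) = 50849*(-1/67660) = -50849/67660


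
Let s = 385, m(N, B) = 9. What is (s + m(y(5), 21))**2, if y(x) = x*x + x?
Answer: 155236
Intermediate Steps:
y(x) = x + x**2 (y(x) = x**2 + x = x + x**2)
(s + m(y(5), 21))**2 = (385 + 9)**2 = 394**2 = 155236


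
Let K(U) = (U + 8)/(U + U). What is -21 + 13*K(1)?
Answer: 75/2 ≈ 37.500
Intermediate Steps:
K(U) = (8 + U)/(2*U) (K(U) = (8 + U)/((2*U)) = (8 + U)*(1/(2*U)) = (8 + U)/(2*U))
-21 + 13*K(1) = -21 + 13*((½)*(8 + 1)/1) = -21 + 13*((½)*1*9) = -21 + 13*(9/2) = -21 + 117/2 = 75/2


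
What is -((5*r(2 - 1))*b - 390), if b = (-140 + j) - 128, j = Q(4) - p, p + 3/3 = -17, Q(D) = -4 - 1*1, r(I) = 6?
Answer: 8040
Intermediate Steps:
Q(D) = -5 (Q(D) = -4 - 1 = -5)
p = -18 (p = -1 - 17 = -18)
j = 13 (j = -5 - 1*(-18) = -5 + 18 = 13)
b = -255 (b = (-140 + 13) - 128 = -127 - 128 = -255)
-((5*r(2 - 1))*b - 390) = -((5*6)*(-255) - 390) = -(30*(-255) - 390) = -(-7650 - 390) = -1*(-8040) = 8040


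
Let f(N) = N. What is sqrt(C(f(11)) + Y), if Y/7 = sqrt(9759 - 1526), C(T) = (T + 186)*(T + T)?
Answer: sqrt(4334 + 7*sqrt(8233)) ≈ 70.492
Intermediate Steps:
C(T) = 2*T*(186 + T) (C(T) = (186 + T)*(2*T) = 2*T*(186 + T))
Y = 7*sqrt(8233) (Y = 7*sqrt(9759 - 1526) = 7*sqrt(8233) ≈ 635.15)
sqrt(C(f(11)) + Y) = sqrt(2*11*(186 + 11) + 7*sqrt(8233)) = sqrt(2*11*197 + 7*sqrt(8233)) = sqrt(4334 + 7*sqrt(8233))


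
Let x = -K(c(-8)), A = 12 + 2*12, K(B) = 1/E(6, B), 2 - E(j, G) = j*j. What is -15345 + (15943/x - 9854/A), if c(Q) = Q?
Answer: 9475979/18 ≈ 5.2644e+5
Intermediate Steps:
E(j, G) = 2 - j**2 (E(j, G) = 2 - j*j = 2 - j**2)
K(B) = -1/34 (K(B) = 1/(2 - 1*6**2) = 1/(2 - 1*36) = 1/(2 - 36) = 1/(-34) = -1/34)
A = 36 (A = 12 + 24 = 36)
x = 1/34 (x = -1*(-1/34) = 1/34 ≈ 0.029412)
-15345 + (15943/x - 9854/A) = -15345 + (15943/(1/34) - 9854/36) = -15345 + (15943*34 - 9854*1/36) = -15345 + (542062 - 4927/18) = -15345 + 9752189/18 = 9475979/18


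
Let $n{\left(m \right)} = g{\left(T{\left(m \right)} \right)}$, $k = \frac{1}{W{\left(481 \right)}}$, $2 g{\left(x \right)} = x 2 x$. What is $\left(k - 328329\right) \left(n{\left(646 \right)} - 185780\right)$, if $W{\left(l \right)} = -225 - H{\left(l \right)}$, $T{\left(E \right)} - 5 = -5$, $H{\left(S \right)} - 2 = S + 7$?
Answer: $\frac{8722565548816}{143} \approx 6.0997 \cdot 10^{10}$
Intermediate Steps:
$H{\left(S \right)} = 9 + S$ ($H{\left(S \right)} = 2 + \left(S + 7\right) = 2 + \left(7 + S\right) = 9 + S$)
$T{\left(E \right)} = 0$ ($T{\left(E \right)} = 5 - 5 = 0$)
$W{\left(l \right)} = -234 - l$ ($W{\left(l \right)} = -225 - \left(9 + l\right) = -234 - l$)
$g{\left(x \right)} = x^{2}$ ($g{\left(x \right)} = \frac{x 2 x}{2} = \frac{2 x x}{2} = \frac{2 x^{2}}{2} = x^{2}$)
$k = - \frac{1}{715}$ ($k = \frac{1}{-234 - 481} = \frac{1}{-715} = - \frac{1}{715} \approx -0.0013986$)
$n{\left(m \right)} = 0$ ($n{\left(m \right)} = 0^{2} = 0$)
$\left(k - 328329\right) \left(n{\left(646 \right)} - 185780\right) = \left(- \frac{1}{715} - 328329\right) \left(0 - 185780\right) = \left(- \frac{234755236}{715}\right) \left(-185780\right) = \frac{8722565548816}{143}$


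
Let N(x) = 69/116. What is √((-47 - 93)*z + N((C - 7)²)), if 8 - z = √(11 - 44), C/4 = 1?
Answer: √(-3765679 + 470960*I*√33)/58 ≈ 11.379 + 35.34*I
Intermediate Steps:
C = 4 (C = 4*1 = 4)
N(x) = 69/116 (N(x) = 69*(1/116) = 69/116)
z = 8 - I*√33 (z = 8 - √(11 - 44) = 8 - √(-33) = 8 - I*√33 ≈ 8.0 - 5.7446*I)
√((-47 - 93)*z + N((C - 7)²)) = √((-47 - 93)*(8 - I*√33) + 69/116) = √(-140*(8 - I*√33) + 69/116) = √((-1120 + 140*I*√33) + 69/116) = √(-129851/116 + 140*I*√33)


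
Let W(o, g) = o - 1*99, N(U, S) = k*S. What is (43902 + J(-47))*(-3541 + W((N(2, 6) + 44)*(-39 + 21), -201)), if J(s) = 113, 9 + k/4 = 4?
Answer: -100002080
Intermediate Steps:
k = -20 (k = -36 + 4*4 = -36 + 16 = -20)
N(U, S) = -20*S
W(o, g) = -99 + o (W(o, g) = o - 99 = -99 + o)
(43902 + J(-47))*(-3541 + W((N(2, 6) + 44)*(-39 + 21), -201)) = (43902 + 113)*(-3541 + (-99 + (-20*6 + 44)*(-39 + 21))) = 44015*(-3541 + (-99 + (-120 + 44)*(-18))) = 44015*(-3541 + (-99 - 76*(-18))) = 44015*(-3541 + (-99 + 1368)) = 44015*(-3541 + 1269) = 44015*(-2272) = -100002080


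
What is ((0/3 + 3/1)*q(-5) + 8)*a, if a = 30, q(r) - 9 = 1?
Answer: 1140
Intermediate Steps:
q(r) = 10 (q(r) = 9 + 1 = 10)
((0/3 + 3/1)*q(-5) + 8)*a = ((0/3 + 3/1)*10 + 8)*30 = ((0*(1/3) + 3*1)*10 + 8)*30 = ((0 + 3)*10 + 8)*30 = (3*10 + 8)*30 = (30 + 8)*30 = 38*30 = 1140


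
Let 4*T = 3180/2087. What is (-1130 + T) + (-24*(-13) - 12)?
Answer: -1731415/2087 ≈ -829.62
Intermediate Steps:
T = 795/2087 (T = (3180/2087)/4 = (3180*(1/2087))/4 = (¼)*(3180/2087) = 795/2087 ≈ 0.38093)
(-1130 + T) + (-24*(-13) - 12) = (-1130 + 795/2087) + (-24*(-13) - 12) = -2357515/2087 + (312 - 12) = -2357515/2087 + 300 = -1731415/2087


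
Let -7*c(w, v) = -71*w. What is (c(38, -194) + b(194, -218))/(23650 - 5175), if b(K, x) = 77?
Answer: 3237/129325 ≈ 0.025030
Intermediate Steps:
c(w, v) = 71*w/7 (c(w, v) = -(-71)*w/7 = 71*w/7)
(c(38, -194) + b(194, -218))/(23650 - 5175) = ((71/7)*38 + 77)/(23650 - 5175) = (2698/7 + 77)/18475 = (3237/7)*(1/18475) = 3237/129325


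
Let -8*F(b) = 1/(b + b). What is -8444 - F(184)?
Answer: -24859135/2944 ≈ -8444.0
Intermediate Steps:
F(b) = -1/(16*b) (F(b) = -1/(8*(b + b)) = -1/(2*b)/8 = -1/(16*b))
-8444 - F(184) = -8444 - (-1)/(16*184) = -8444 - 1*(-1/2944) = -8444 + 1/2944 = -24859135/2944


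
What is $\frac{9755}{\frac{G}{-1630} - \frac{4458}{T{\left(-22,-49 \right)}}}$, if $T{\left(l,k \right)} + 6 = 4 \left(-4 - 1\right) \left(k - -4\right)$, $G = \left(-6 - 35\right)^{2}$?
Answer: $- \frac{2369196850}{1461559} \approx -1621.0$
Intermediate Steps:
$G = 1681$ ($G = \left(-41\right)^{2} = 1681$)
$T{\left(l,k \right)} = -86 - 20 k$ ($T{\left(l,k \right)} = -6 + 4 \left(-4 - 1\right) \left(k - -4\right) = -6 + 4 \left(-5\right) \left(k + 4\right) = -6 - 20 \left(4 + k\right) = -6 - \left(80 + 20 k\right) = -86 - 20 k$)
$\frac{9755}{\frac{G}{-1630} - \frac{4458}{T{\left(-22,-49 \right)}}} = \frac{9755}{\frac{1681}{-1630} - \frac{4458}{-86 - -980}} = \frac{9755}{1681 \left(- \frac{1}{1630}\right) - \frac{4458}{-86 + 980}} = \frac{9755}{- \frac{1681}{1630} - \frac{4458}{894}} = \frac{9755}{- \frac{1681}{1630} - \frac{743}{149}} = \frac{9755}{- \frac{1461559}{242870}} = 9755 \left(- \frac{242870}{1461559}\right) = - \frac{2369196850}{1461559}$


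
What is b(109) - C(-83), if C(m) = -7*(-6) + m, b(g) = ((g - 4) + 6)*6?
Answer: 707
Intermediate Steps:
b(g) = 12 + 6*g (b(g) = ((-4 + g) + 6)*6 = (2 + g)*6 = 12 + 6*g)
C(m) = 42 + m
b(109) - C(-83) = (12 + 6*109) - (42 - 83) = (12 + 654) - 1*(-41) = 666 + 41 = 707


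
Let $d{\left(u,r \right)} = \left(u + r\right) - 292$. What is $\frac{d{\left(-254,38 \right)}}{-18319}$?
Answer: $\frac{508}{18319} \approx 0.027731$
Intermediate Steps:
$d{\left(u,r \right)} = -292 + r + u$ ($d{\left(u,r \right)} = \left(r + u\right) - 292 = -292 + r + u$)
$\frac{d{\left(-254,38 \right)}}{-18319} = \frac{-292 + 38 - 254}{-18319} = \left(-508\right) \left(- \frac{1}{18319}\right) = \frac{508}{18319}$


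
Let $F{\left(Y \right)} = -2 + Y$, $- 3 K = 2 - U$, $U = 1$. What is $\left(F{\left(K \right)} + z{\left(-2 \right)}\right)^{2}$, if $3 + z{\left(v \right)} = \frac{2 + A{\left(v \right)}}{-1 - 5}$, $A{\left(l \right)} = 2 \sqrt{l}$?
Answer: $\frac{\left(17 + i \sqrt{2}\right)^{2}}{9} \approx 31.889 + 5.3426 i$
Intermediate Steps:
$K = - \frac{1}{3}$ ($K = - \frac{2 - 1}{3} = \left(- \frac{1}{3}\right) 1 = - \frac{1}{3} \approx -0.33333$)
$z{\left(v \right)} = - \frac{10}{3} - \frac{\sqrt{v}}{3}$ ($z{\left(v \right)} = -3 + \frac{2 + 2 \sqrt{v}}{-1 - 5} = -3 + \frac{2 + 2 \sqrt{v}}{-6} = -3 + \left(2 + 2 \sqrt{v}\right) \left(- \frac{1}{6}\right) = -3 - \left(\frac{1}{3} + \frac{\sqrt{v}}{3}\right) = - \frac{10}{3} - \frac{\sqrt{v}}{3}$)
$\left(F{\left(K \right)} + z{\left(-2 \right)}\right)^{2} = \left(\left(-2 - \frac{1}{3}\right) - \left(\frac{10}{3} + \frac{\sqrt{-2}}{3}\right)\right)^{2} = \left(- \frac{7}{3} - \left(\frac{10}{3} + \frac{i \sqrt{2}}{3}\right)\right)^{2} = \left(- \frac{17}{3} - \frac{i \sqrt{2}}{3}\right)^{2}$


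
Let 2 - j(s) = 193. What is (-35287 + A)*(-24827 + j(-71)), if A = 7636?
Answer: 691772718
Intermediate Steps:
j(s) = -191 (j(s) = 2 - 1*193 = 2 - 193 = -191)
(-35287 + A)*(-24827 + j(-71)) = (-35287 + 7636)*(-24827 - 191) = -27651*(-25018) = 691772718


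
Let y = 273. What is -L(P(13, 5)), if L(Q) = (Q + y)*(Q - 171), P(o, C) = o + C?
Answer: 44523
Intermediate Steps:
P(o, C) = C + o
L(Q) = (-171 + Q)*(273 + Q) (L(Q) = (Q + 273)*(Q - 171) = (273 + Q)*(-171 + Q) = (-171 + Q)*(273 + Q))
-L(P(13, 5)) = -(-46683 + (5 + 13)² + 102*(5 + 13)) = -(-46683 + 18² + 102*18) = -(-46683 + 324 + 1836) = -1*(-44523) = 44523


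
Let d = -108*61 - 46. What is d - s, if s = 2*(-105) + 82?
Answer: -6506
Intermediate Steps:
d = -6634 (d = -6588 - 46 = -6634)
s = -128 (s = -210 + 82 = -128)
d - s = -6634 - 1*(-128) = -6634 + 128 = -6506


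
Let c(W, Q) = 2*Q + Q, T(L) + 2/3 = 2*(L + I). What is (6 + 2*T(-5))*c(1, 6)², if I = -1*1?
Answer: -6264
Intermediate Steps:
I = -1
T(L) = -8/3 + 2*L (T(L) = -⅔ + 2*(L - 1) = -⅔ + 2*(-1 + L) = -⅔ + (-2 + 2*L) = -8/3 + 2*L)
c(W, Q) = 3*Q
(6 + 2*T(-5))*c(1, 6)² = (6 + 2*(-8/3 + 2*(-5)))*(3*6)² = (6 + 2*(-8/3 - 10))*18² = (6 + 2*(-38/3))*324 = (6 - 76/3)*324 = -58/3*324 = -6264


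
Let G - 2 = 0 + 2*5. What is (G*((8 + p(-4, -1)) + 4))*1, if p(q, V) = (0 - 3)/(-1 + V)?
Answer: 162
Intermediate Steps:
p(q, V) = -3/(-1 + V)
G = 12 (G = 2 + (0 + 2*5) = 2 + (0 + 10) = 2 + 10 = 12)
(G*((8 + p(-4, -1)) + 4))*1 = (12*((8 - 3/(-1 - 1)) + 4))*1 = (12*((8 - 3/(-2)) + 4))*1 = (12*((8 - 3*(-1/2)) + 4))*1 = (12*((8 + 3/2) + 4))*1 = (12*(19/2 + 4))*1 = (12*(27/2))*1 = 162*1 = 162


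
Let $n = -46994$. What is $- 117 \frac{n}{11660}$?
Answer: $\frac{2749149}{5830} \approx 471.55$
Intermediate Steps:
$- 117 \frac{n}{11660} = - 117 \left(- \frac{46994}{11660}\right) = - 117 \left(\left(-46994\right) \frac{1}{11660}\right) = \left(-117\right) \left(- \frac{23497}{5830}\right) = \frac{2749149}{5830}$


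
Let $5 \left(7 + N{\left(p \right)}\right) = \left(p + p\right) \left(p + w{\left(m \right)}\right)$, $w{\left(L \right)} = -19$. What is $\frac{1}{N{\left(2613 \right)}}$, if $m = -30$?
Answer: $\frac{5}{13556209} \approx 3.6883 \cdot 10^{-7}$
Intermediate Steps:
$N{\left(p \right)} = -7 + \frac{2 p \left(-19 + p\right)}{5}$ ($N{\left(p \right)} = -7 + \frac{\left(p + p\right) \left(p - 19\right)}{5} = -7 + \frac{2 p \left(-19 + p\right)}{5}$)
$\frac{1}{N{\left(2613 \right)}} = \frac{1}{-7 - \frac{99294}{5} + \frac{2 \cdot 2613^{2}}{5}} = \frac{1}{-7 - \frac{99294}{5} + \frac{2}{5} \cdot 6827769} = \frac{1}{-7 - \frac{99294}{5} + \frac{13655538}{5}} = \frac{1}{\frac{13556209}{5}} = \frac{5}{13556209}$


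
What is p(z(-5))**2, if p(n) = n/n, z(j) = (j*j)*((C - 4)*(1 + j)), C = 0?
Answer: 1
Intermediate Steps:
z(j) = j**2*(-4 - 4*j) (z(j) = (j*j)*((0 - 4)*(1 + j)) = j**2*(-4*(1 + j)) = j**2*(-4 - 4*j))
p(n) = 1
p(z(-5))**2 = 1**2 = 1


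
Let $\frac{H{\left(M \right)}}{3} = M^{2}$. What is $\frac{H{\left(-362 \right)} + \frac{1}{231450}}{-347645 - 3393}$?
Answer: $- \frac{90990401401}{81247745100} \approx -1.1199$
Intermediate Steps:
$H{\left(M \right)} = 3 M^{2}$
$\frac{H{\left(-362 \right)} + \frac{1}{231450}}{-347645 - 3393} = \frac{3 \left(-362\right)^{2} + \frac{1}{231450}}{-347645 - 3393} = \frac{3 \cdot 131044 + \frac{1}{231450}}{-351038} = \left(393132 + \frac{1}{231450}\right) \left(- \frac{1}{351038}\right) = \frac{90990401401}{231450} \left(- \frac{1}{351038}\right) = - \frac{90990401401}{81247745100}$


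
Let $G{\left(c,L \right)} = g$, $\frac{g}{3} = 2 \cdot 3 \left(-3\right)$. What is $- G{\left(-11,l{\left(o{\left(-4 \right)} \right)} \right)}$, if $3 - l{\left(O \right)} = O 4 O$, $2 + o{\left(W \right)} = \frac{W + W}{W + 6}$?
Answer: $54$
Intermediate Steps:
$o{\left(W \right)} = -2 + \frac{2 W}{6 + W}$ ($o{\left(W \right)} = -2 + \frac{W + W}{W + 6} = -2 + \frac{2 W}{6 + W}$)
$l{\left(O \right)} = 3 - 4 O^{2}$ ($l{\left(O \right)} = 3 - O 4 O = 3 - 4 O O = 3 - 4 O^{2}$)
$g = -54$ ($g = 3 \cdot 2 \cdot 3 \left(-3\right) = 3 \cdot 6 \left(-3\right) = 3 \left(-18\right) = -54$)
$G{\left(c,L \right)} = -54$
$- G{\left(-11,l{\left(o{\left(-4 \right)} \right)} \right)} = \left(-1\right) \left(-54\right) = 54$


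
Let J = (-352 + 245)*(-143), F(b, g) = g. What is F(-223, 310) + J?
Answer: 15611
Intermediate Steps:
J = 15301 (J = -107*(-143) = 15301)
F(-223, 310) + J = 310 + 15301 = 15611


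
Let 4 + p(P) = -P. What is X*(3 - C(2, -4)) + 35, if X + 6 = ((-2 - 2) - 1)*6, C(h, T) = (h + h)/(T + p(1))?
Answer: -89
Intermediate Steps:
p(P) = -4 - P
C(h, T) = 2*h/(-5 + T) (C(h, T) = (h + h)/(T + (-4 - 1*1)) = (2*h)/(T + (-4 - 1)) = (2*h)/(T - 5) = (2*h)/(-5 + T) = 2*h/(-5 + T))
X = -36 (X = -6 + ((-2 - 2) - 1)*6 = -6 + (-4 - 1)*6 = -6 - 5*6 = -6 - 30 = -36)
X*(3 - C(2, -4)) + 35 = -36*(3 - 2*2/(-5 - 4)) + 35 = -36*(3 - 2*2/(-9)) + 35 = -36*(3 - 2*2*(-1)/9) + 35 = -36*(3 - 1*(-4/9)) + 35 = -36*(3 + 4/9) + 35 = -36*31/9 + 35 = -124 + 35 = -89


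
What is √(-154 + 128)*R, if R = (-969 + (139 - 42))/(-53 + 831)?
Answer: -436*I*√26/389 ≈ -5.7151*I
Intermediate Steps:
R = -436/389 (R = (-969 + 97)/778 = -872*1/778 = -436/389 ≈ -1.1208)
√(-154 + 128)*R = √(-154 + 128)*(-436/389) = √(-26)*(-436/389) = (I*√26)*(-436/389) = -436*I*√26/389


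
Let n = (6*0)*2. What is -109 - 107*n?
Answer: -109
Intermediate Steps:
n = 0 (n = 0*2 = 0)
-109 - 107*n = -109 - 107*0 = -109 + 0 = -109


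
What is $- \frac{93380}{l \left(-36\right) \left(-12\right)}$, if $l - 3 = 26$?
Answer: $- \frac{805}{108} \approx -7.4537$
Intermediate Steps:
$l = 29$ ($l = 3 + 26 = 29$)
$- \frac{93380}{l \left(-36\right) \left(-12\right)} = - \frac{93380}{29 \left(-36\right) \left(-12\right)} = - \frac{93380}{\left(-1044\right) \left(-12\right)} = - \frac{93380}{12528} = \left(-93380\right) \frac{1}{12528} = - \frac{805}{108}$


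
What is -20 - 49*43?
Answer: -2127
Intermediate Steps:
-20 - 49*43 = -20 - 2107 = -2127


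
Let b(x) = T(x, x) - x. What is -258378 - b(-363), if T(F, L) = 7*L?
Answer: -256200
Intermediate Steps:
b(x) = 6*x (b(x) = 7*x - x = 6*x)
-258378 - b(-363) = -258378 - 6*(-363) = -258378 - 1*(-2178) = -258378 + 2178 = -256200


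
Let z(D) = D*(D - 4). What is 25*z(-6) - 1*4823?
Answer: -3323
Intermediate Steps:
z(D) = D*(-4 + D)
25*z(-6) - 1*4823 = 25*(-6*(-4 - 6)) - 1*4823 = 25*(-6*(-10)) - 4823 = 25*60 - 4823 = 1500 - 4823 = -3323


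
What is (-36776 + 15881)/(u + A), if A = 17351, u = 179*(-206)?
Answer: 2985/2789 ≈ 1.0703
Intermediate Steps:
u = -36874
(-36776 + 15881)/(u + A) = (-36776 + 15881)/(-36874 + 17351) = -20895/(-19523) = -20895*(-1/19523) = 2985/2789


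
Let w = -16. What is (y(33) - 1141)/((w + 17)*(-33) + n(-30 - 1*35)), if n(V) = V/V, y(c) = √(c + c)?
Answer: 1141/32 - √66/32 ≈ 35.402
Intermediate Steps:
y(c) = √2*√c (y(c) = √(2*c) = √2*√c)
n(V) = 1
(y(33) - 1141)/((w + 17)*(-33) + n(-30 - 1*35)) = (√2*√33 - 1141)/((-16 + 17)*(-33) + 1) = (√66 - 1141)/(1*(-33) + 1) = (-1141 + √66)/(-33 + 1) = (-1141 + √66)/(-32) = (-1141 + √66)*(-1/32) = 1141/32 - √66/32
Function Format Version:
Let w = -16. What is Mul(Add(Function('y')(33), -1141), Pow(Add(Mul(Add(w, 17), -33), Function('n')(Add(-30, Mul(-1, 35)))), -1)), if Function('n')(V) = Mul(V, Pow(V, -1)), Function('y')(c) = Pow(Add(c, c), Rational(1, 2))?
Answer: Add(Rational(1141, 32), Mul(Rational(-1, 32), Pow(66, Rational(1, 2)))) ≈ 35.402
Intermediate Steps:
Function('y')(c) = Mul(Pow(2, Rational(1, 2)), Pow(c, Rational(1, 2))) (Function('y')(c) = Pow(Mul(2, c), Rational(1, 2)) = Mul(Pow(2, Rational(1, 2)), Pow(c, Rational(1, 2))))
Function('n')(V) = 1
Mul(Add(Function('y')(33), -1141), Pow(Add(Mul(Add(w, 17), -33), Function('n')(Add(-30, Mul(-1, 35)))), -1)) = Mul(Add(Mul(Pow(2, Rational(1, 2)), Pow(33, Rational(1, 2))), -1141), Pow(Add(Mul(Add(-16, 17), -33), 1), -1)) = Mul(Add(Pow(66, Rational(1, 2)), -1141), Pow(Add(Mul(1, -33), 1), -1)) = Mul(Add(-1141, Pow(66, Rational(1, 2))), Pow(Add(-33, 1), -1)) = Mul(Add(-1141, Pow(66, Rational(1, 2))), Pow(-32, -1)) = Mul(Add(-1141, Pow(66, Rational(1, 2))), Rational(-1, 32)) = Add(Rational(1141, 32), Mul(Rational(-1, 32), Pow(66, Rational(1, 2))))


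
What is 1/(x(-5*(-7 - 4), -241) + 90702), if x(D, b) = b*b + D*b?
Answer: 1/135528 ≈ 7.3785e-6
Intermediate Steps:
x(D, b) = b**2 + D*b
1/(x(-5*(-7 - 4), -241) + 90702) = 1/(-241*(-5*(-7 - 4) - 241) + 90702) = 1/(-241*(-5*(-11) - 241) + 90702) = 1/(-241*(55 - 241) + 90702) = 1/(-241*(-186) + 90702) = 1/(44826 + 90702) = 1/135528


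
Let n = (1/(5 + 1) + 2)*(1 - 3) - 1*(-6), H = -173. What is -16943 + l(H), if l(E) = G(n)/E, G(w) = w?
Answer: -8793422/519 ≈ -16943.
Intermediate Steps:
n = 5/3 (n = (1/6 + 2)*(-2) + 6 = (13/6)*(-2) + 6 = -13/3 + 6 = 5/3 ≈ 1.6667)
l(E) = 5/(3*E)
-16943 + l(H) = -16943 + (5/3)/(-173) = -16943 + (5/3)*(-1/173) = -16943 - 5/519 = -8793422/519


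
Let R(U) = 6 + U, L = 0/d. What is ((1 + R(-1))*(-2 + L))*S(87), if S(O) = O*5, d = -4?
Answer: -5220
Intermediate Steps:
S(O) = 5*O
L = 0 (L = 0/(-4) = 0*(-¼) = 0)
((1 + R(-1))*(-2 + L))*S(87) = ((1 + (6 - 1))*(-2 + 0))*(5*87) = ((1 + 5)*(-2))*435 = (6*(-2))*435 = -12*435 = -5220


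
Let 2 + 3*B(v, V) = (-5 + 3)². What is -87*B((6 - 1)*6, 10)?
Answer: -58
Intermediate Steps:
B(v, V) = ⅔ (B(v, V) = -⅔ + (-5 + 3)²/3 = -⅔ + (⅓)*(-2)² = -⅔ + (⅓)*4 = -⅔ + 4/3 = ⅔)
-87*B((6 - 1)*6, 10) = -87*⅔ = -58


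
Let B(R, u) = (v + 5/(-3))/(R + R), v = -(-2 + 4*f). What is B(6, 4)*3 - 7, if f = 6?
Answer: -155/12 ≈ -12.917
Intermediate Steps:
v = -22 (v = -(-2 + 4*6) = -(-2 + 24) = -1*22 = -22)
B(R, u) = -71/(6*R) (B(R, u) = (-22 + 5/(-3))/(R + R) = (-22 + 5*(-1/3))/((2*R)) = (-22 - 5/3)*(1/(2*R)) = -71/(6*R))
B(6, 4)*3 - 7 = -71/6/6*3 - 7 = -71/6*1/6*3 - 7 = -71/36*3 - 7 = -71/12 - 7 = -155/12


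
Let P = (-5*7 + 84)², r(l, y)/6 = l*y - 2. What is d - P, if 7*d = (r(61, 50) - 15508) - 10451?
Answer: -24478/7 ≈ -3496.9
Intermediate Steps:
r(l, y) = -12 + 6*l*y (r(l, y) = 6*(l*y - 2) = 6*(-2 + l*y) = -12 + 6*l*y)
d = -7671/7 (d = (((-12 + 6*61*50) - 15508) - 10451)/7 = (((-12 + 18300) - 15508) - 10451)/7 = ((18288 - 15508) - 10451)/7 = (2780 - 10451)/7 = (⅐)*(-7671) = -7671/7 ≈ -1095.9)
P = 2401 (P = (-35 + 84)² = 49² = 2401)
d - P = -7671/7 - 1*2401 = -7671/7 - 2401 = -24478/7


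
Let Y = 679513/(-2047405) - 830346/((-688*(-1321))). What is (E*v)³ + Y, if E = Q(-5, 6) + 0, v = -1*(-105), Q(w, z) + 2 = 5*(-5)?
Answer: -21199431242784128836577/930389969720 ≈ -2.2786e+10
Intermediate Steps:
Q(w, z) = -27 (Q(w, z) = -2 + 5*(-5) = -2 - 25 = -27)
Y = -1158814291577/930389969720 (Y = 679513*(-1/2047405) - 830346/908848 = -679513/2047405 - 830346*1/908848 = -679513/2047405 - 415173/454424 = -1158814291577/930389969720 ≈ -1.2455)
v = 105
E = -27 (E = -27 + 0 = -27)
(E*v)³ + Y = (-27*105)³ - 1158814291577/930389969720 = (-2835)³ - 1158814291577/930389969720 = -22785532875 - 1158814291577/930389969720 = -21199431242784128836577/930389969720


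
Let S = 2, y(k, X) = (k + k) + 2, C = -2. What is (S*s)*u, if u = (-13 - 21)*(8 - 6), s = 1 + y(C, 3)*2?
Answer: 408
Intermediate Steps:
y(k, X) = 2 + 2*k (y(k, X) = 2*k + 2 = 2 + 2*k)
s = -3 (s = 1 + (2 + 2*(-2))*2 = 1 + (2 - 4)*2 = 1 - 2*2 = 1 - 4 = -3)
u = -68 (u = -34*2 = -68)
(S*s)*u = (2*(-3))*(-68) = -6*(-68) = 408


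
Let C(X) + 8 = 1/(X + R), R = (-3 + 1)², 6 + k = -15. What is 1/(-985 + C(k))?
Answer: -17/16882 ≈ -0.0010070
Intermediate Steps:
k = -21 (k = -6 - 15 = -21)
R = 4 (R = (-2)² = 4)
C(X) = -8 + 1/(4 + X) (C(X) = -8 + 1/(X + 4) = -8 + 1/(4 + X))
1/(-985 + C(k)) = 1/(-985 + (-31 - 8*(-21))/(4 - 21)) = 1/(-985 + (-31 + 168)/(-17)) = 1/(-985 - 1/17*137) = 1/(-985 - 137/17) = 1/(-16882/17) = -17/16882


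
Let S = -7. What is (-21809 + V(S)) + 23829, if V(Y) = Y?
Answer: 2013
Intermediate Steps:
(-21809 + V(S)) + 23829 = (-21809 - 7) + 23829 = -21816 + 23829 = 2013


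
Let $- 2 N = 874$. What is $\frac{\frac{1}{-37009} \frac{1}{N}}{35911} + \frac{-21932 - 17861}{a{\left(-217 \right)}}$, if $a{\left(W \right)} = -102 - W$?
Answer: $- \frac{1004835875467328}{2903930984815} \approx -346.03$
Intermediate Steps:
$N = -437$ ($N = \left(- \frac{1}{2}\right) 874 = -437$)
$\frac{\frac{1}{-37009} \frac{1}{N}}{35911} + \frac{-21932 - 17861}{a{\left(-217 \right)}} = \frac{\frac{1}{-37009} \frac{1}{-437}}{35911} + \frac{-21932 - 17861}{-102 - -217} = \left(- \frac{1}{37009}\right) \left(- \frac{1}{437}\right) \frac{1}{35911} + \frac{-21932 - 17861}{-102 + 217} = \frac{1}{16172933} \cdot \frac{1}{35911} - \frac{39793}{115} = \frac{1}{580786196963} - \frac{39793}{115} = - \frac{1004835875467328}{2903930984815}$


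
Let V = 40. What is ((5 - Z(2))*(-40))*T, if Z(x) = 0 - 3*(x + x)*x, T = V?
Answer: -46400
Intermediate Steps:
T = 40
Z(x) = -6*x² (Z(x) = 0 - 3*2*x*x = 0 - 6*x² = -6*x²)
((5 - Z(2))*(-40))*T = ((5 - (-6)*2²)*(-40))*40 = ((5 - (-6)*4)*(-40))*40 = ((5 - 1*(-24))*(-40))*40 = ((5 + 24)*(-40))*40 = (29*(-40))*40 = -1160*40 = -46400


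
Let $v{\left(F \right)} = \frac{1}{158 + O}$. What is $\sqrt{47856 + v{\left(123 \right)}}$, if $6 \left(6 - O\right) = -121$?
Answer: $\frac{3 \sqrt{6492597670}}{1105} \approx 218.76$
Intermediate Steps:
$O = \frac{157}{6}$ ($O = 6 - - \frac{121}{6} = 6 + \frac{121}{6} = \frac{157}{6} \approx 26.167$)
$v{\left(F \right)} = \frac{6}{1105}$ ($v{\left(F \right)} = \frac{1}{158 + \frac{157}{6}} = \frac{1}{\frac{1105}{6}} = \frac{6}{1105}$)
$\sqrt{47856 + v{\left(123 \right)}} = \sqrt{47856 + \frac{6}{1105}} = \sqrt{\frac{52880886}{1105}} = \frac{3 \sqrt{6492597670}}{1105}$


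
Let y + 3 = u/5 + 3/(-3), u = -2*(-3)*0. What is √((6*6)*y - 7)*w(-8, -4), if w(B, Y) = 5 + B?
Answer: -3*I*√151 ≈ -36.865*I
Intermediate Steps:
u = 0 (u = 6*0 = 0)
y = -4 (y = -3 + (0/5 + 3/(-3)) = -3 + (0*(⅕) + 3*(-⅓)) = -3 + (0 - 1) = -3 - 1 = -4)
√((6*6)*y - 7)*w(-8, -4) = √((6*6)*(-4) - 7)*(5 - 8) = √(36*(-4) - 7)*(-3) = √(-144 - 7)*(-3) = √(-151)*(-3) = (I*√151)*(-3) = -3*I*√151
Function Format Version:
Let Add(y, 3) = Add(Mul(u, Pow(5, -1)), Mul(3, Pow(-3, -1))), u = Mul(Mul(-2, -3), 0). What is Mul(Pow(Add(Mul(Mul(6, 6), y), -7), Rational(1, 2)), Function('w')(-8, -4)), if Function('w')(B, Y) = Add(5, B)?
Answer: Mul(-3, I, Pow(151, Rational(1, 2))) ≈ Mul(-36.865, I)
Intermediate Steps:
u = 0 (u = Mul(6, 0) = 0)
y = -4 (y = Add(-3, Add(Mul(0, Pow(5, -1)), Mul(3, Pow(-3, -1)))) = Add(-3, Add(Mul(0, Rational(1, 5)), Mul(3, Rational(-1, 3)))) = Add(-3, Add(0, -1)) = Add(-3, -1) = -4)
Mul(Pow(Add(Mul(Mul(6, 6), y), -7), Rational(1, 2)), Function('w')(-8, -4)) = Mul(Pow(Add(Mul(Mul(6, 6), -4), -7), Rational(1, 2)), Add(5, -8)) = Mul(Pow(Add(Mul(36, -4), -7), Rational(1, 2)), -3) = Mul(Pow(Add(-144, -7), Rational(1, 2)), -3) = Mul(Pow(-151, Rational(1, 2)), -3) = Mul(Mul(I, Pow(151, Rational(1, 2))), -3) = Mul(-3, I, Pow(151, Rational(1, 2)))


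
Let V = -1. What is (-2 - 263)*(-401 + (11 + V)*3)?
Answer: 98315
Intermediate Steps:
(-2 - 263)*(-401 + (11 + V)*3) = (-2 - 263)*(-401 + (11 - 1)*3) = -265*(-401 + 10*3) = -265*(-401 + 30) = -265*(-371) = 98315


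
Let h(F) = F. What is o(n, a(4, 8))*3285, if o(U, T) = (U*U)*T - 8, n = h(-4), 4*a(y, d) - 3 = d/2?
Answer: 65700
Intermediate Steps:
a(y, d) = 3/4 + d/8 (a(y, d) = 3/4 + (d/2)/4 = 3/4 + d/8)
n = -4
o(U, T) = -8 + T*U**2 (o(U, T) = U**2*T - 8 = T*U**2 - 8 = -8 + T*U**2)
o(n, a(4, 8))*3285 = (-8 + (3/4 + (1/8)*8)*(-4)**2)*3285 = (-8 + (3/4 + 1)*16)*3285 = (-8 + (7/4)*16)*3285 = (-8 + 28)*3285 = 20*3285 = 65700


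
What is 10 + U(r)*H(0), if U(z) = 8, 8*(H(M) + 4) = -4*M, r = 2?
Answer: -22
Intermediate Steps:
H(M) = -4 - M/2 (H(M) = -4 + (-4*M)/8 = -4 - M/2)
10 + U(r)*H(0) = 10 + 8*(-4 - ½*0) = 10 + 8*(-4 + 0) = 10 + 8*(-4) = 10 - 32 = -22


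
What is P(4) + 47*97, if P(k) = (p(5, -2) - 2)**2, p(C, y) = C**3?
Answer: 19688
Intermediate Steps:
P(k) = 15129 (P(k) = (5**3 - 2)**2 = (125 - 2)**2 = 123**2 = 15129)
P(4) + 47*97 = 15129 + 47*97 = 15129 + 4559 = 19688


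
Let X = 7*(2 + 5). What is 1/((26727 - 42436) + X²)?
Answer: -1/13308 ≈ -7.5143e-5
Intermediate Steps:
X = 49 (X = 7*7 = 49)
1/((26727 - 42436) + X²) = 1/((26727 - 42436) + 49²) = 1/(-15709 + 2401) = 1/(-13308) = -1/13308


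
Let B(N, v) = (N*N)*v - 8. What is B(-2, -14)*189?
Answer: -12096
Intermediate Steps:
B(N, v) = -8 + v*N**2 (B(N, v) = N**2*v - 8 = v*N**2 - 8 = -8 + v*N**2)
B(-2, -14)*189 = (-8 - 14*(-2)**2)*189 = (-8 - 14*4)*189 = (-8 - 56)*189 = -64*189 = -12096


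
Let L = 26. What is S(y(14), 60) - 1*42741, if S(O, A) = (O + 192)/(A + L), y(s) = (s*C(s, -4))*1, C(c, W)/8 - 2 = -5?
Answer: -1837935/43 ≈ -42743.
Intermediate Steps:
C(c, W) = -24 (C(c, W) = 16 + 8*(-5) = 16 - 40 = -24)
y(s) = -24*s (y(s) = (s*(-24))*1 = -24*s*1 = -24*s)
S(O, A) = (192 + O)/(26 + A) (S(O, A) = (O + 192)/(A + 26) = (192 + O)/(26 + A))
S(y(14), 60) - 1*42741 = (192 - 24*14)/(26 + 60) - 1*42741 = (192 - 336)/86 - 42741 = (1/86)*(-144) - 42741 = -72/43 - 42741 = -1837935/43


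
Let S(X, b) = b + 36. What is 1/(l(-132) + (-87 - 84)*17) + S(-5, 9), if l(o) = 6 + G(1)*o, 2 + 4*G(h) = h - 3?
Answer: 124604/2769 ≈ 45.000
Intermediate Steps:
S(X, b) = 36 + b
G(h) = -5/4 + h/4 (G(h) = -1/2 + (h - 3)/4 = -1/2 + (-3 + h)/4 = -1/2 + (-3/4 + h/4) = -5/4 + h/4)
l(o) = 6 - o (l(o) = 6 + (-5/4 + (1/4)*1)*o = 6 + (-5/4 + 1/4)*o = 6 - o)
1/(l(-132) + (-87 - 84)*17) + S(-5, 9) = 1/((6 - 1*(-132)) + (-87 - 84)*17) + (36 + 9) = 1/((6 + 132) - 171*17) + 45 = 1/(138 - 2907) + 45 = 1/(-2769) + 45 = -1/2769 + 45 = 124604/2769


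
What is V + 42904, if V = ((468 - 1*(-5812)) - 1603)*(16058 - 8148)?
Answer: 37037974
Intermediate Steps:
V = 36995070 (V = ((468 + 5812) - 1603)*7910 = (6280 - 1603)*7910 = 4677*7910 = 36995070)
V + 42904 = 36995070 + 42904 = 37037974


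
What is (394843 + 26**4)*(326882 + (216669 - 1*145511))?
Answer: 339058034760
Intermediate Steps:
(394843 + 26**4)*(326882 + (216669 - 1*145511)) = (394843 + 456976)*(326882 + (216669 - 145511)) = 851819*(326882 + 71158) = 851819*398040 = 339058034760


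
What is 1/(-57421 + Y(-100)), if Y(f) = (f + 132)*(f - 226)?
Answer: -1/67853 ≈ -1.4738e-5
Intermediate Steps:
Y(f) = (-226 + f)*(132 + f) (Y(f) = (132 + f)*(-226 + f) = (-226 + f)*(132 + f))
1/(-57421 + Y(-100)) = 1/(-57421 + (-29832 + (-100)**2 - 94*(-100))) = 1/(-57421 + (-29832 + 10000 + 9400)) = 1/(-57421 - 10432) = 1/(-67853) = -1/67853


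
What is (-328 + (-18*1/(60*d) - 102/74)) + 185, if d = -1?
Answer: -53309/370 ≈ -144.08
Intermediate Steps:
(-328 + (-18*1/(60*d) - 102/74)) + 185 = (-328 + (-18/((-1*2)*((5*(-3))*(-2))) - 102/74)) + 185 = (-328 + (-18/((-(-30)*(-2))) - 102*1/74)) + 185 = (-328 + (-18/((-2*30)) - 51/37)) + 185 = (-328 + (-18/(-60) - 51/37)) + 185 = (-328 + (-18*(-1/60) - 51/37)) + 185 = (-328 + (3/10 - 51/37)) + 185 = (-328 - 399/370) + 185 = -121759/370 + 185 = -53309/370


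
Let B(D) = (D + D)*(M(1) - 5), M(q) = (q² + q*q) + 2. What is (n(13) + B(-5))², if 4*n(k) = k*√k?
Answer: 3797/16 + 65*√13 ≈ 471.67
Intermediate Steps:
M(q) = 2 + 2*q² (M(q) = (q² + q²) + 2 = 2*q² + 2 = 2 + 2*q²)
n(k) = k^(3/2)/4 (n(k) = (k*√k)/4 = k^(3/2)/4)
B(D) = -2*D (B(D) = (D + D)*((2 + 2*1²) - 5) = (2*D)*((2 + 2*1) - 5) = (2*D)*((2 + 2) - 5) = (2*D)*(4 - 5) = (2*D)*(-1) = -2*D)
(n(13) + B(-5))² = (13^(3/2)/4 - 2*(-5))² = ((13*√13)/4 + 10)² = (13*√13/4 + 10)² = (10 + 13*√13/4)²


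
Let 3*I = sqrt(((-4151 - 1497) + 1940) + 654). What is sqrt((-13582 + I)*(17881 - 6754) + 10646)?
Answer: sqrt(-151116268 + 3709*I*sqrt(3054)) ≈ 8.34 + 12293.0*I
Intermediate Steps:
I = I*sqrt(3054)/3 (I = sqrt(((-4151 - 1497) + 1940) + 654)/3 = sqrt((-5648 + 1940) + 654)/3 = sqrt(-3708 + 654)/3 = sqrt(-3054)/3 = (I*sqrt(3054))/3 = I*sqrt(3054)/3 ≈ 18.421*I)
sqrt((-13582 + I)*(17881 - 6754) + 10646) = sqrt((-13582 + I*sqrt(3054)/3)*(17881 - 6754) + 10646) = sqrt((-13582 + I*sqrt(3054)/3)*11127 + 10646) = sqrt((-151126914 + 3709*I*sqrt(3054)) + 10646) = sqrt(-151116268 + 3709*I*sqrt(3054))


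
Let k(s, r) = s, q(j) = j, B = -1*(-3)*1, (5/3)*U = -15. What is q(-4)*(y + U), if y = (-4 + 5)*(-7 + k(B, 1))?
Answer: 52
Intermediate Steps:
U = -9 (U = (⅗)*(-15) = -9)
B = 3 (B = 3*1 = 3)
y = -4 (y = (-4 + 5)*(-7 + 3) = 1*(-4) = -4)
q(-4)*(y + U) = -4*(-4 - 9) = -4*(-13) = 52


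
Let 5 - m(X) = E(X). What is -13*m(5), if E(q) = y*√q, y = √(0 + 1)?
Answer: -65 + 13*√5 ≈ -35.931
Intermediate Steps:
y = 1 (y = √1 = 1)
E(q) = √q (E(q) = 1*√q = √q)
m(X) = 5 - √X
-13*m(5) = -13*(5 - √5) = -65 + 13*√5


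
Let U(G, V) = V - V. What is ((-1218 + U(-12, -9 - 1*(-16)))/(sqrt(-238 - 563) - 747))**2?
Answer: 164836/(249 - I*sqrt(89))**2 ≈ 2.6472 + 0.20088*I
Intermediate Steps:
U(G, V) = 0
((-1218 + U(-12, -9 - 1*(-16)))/(sqrt(-238 - 563) - 747))**2 = ((-1218 + 0)/(sqrt(-238 - 563) - 747))**2 = (-1218/(sqrt(-801) - 747))**2 = (-1218/(3*I*sqrt(89) - 747))**2 = (-1218/(-747 + 3*I*sqrt(89)))**2 = 1483524/(-747 + 3*I*sqrt(89))**2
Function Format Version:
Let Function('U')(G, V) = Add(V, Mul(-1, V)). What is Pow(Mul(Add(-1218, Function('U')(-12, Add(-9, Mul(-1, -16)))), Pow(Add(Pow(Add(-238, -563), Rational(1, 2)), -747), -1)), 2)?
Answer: Mul(164836, Pow(Add(249, Mul(-1, I, Pow(89, Rational(1, 2)))), -2)) ≈ Add(2.6472, Mul(0.20088, I))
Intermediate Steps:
Function('U')(G, V) = 0
Pow(Mul(Add(-1218, Function('U')(-12, Add(-9, Mul(-1, -16)))), Pow(Add(Pow(Add(-238, -563), Rational(1, 2)), -747), -1)), 2) = Pow(Mul(Add(-1218, 0), Pow(Add(Pow(Add(-238, -563), Rational(1, 2)), -747), -1)), 2) = Pow(Mul(-1218, Pow(Add(Pow(-801, Rational(1, 2)), -747), -1)), 2) = Pow(Mul(-1218, Pow(Add(Mul(3, I, Pow(89, Rational(1, 2))), -747), -1)), 2) = Pow(Mul(-1218, Pow(Add(-747, Mul(3, I, Pow(89, Rational(1, 2)))), -1)), 2) = Mul(1483524, Pow(Add(-747, Mul(3, I, Pow(89, Rational(1, 2)))), -2))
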